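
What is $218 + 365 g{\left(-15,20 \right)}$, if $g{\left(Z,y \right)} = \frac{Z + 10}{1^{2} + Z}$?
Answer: $\frac{4877}{14} \approx 348.36$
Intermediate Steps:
$g{\left(Z,y \right)} = \frac{10 + Z}{1 + Z}$
$218 + 365 g{\left(-15,20 \right)} = 218 + 365 \frac{10 - 15}{1 - 15} = 218 + 365 \frac{1}{-14} \left(-5\right) = 218 + 365 \left(\left(- \frac{1}{14}\right) \left(-5\right)\right) = 218 + 365 \cdot \frac{5}{14} = 218 + \frac{1825}{14} = \frac{4877}{14}$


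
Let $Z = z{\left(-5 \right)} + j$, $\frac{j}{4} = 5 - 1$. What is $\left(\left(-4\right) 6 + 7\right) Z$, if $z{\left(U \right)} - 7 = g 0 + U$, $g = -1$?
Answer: $-306$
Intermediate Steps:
$j = 16$ ($j = 4 \left(5 - 1\right) = 4 \cdot 4 = 16$)
$z{\left(U \right)} = 7 + U$ ($z{\left(U \right)} = 7 + \left(\left(-1\right) 0 + U\right) = 7 + \left(0 + U\right) = 7 + U$)
$Z = 18$ ($Z = \left(7 - 5\right) + 16 = 2 + 16 = 18$)
$\left(\left(-4\right) 6 + 7\right) Z = \left(\left(-4\right) 6 + 7\right) 18 = \left(-24 + 7\right) 18 = \left(-17\right) 18 = -306$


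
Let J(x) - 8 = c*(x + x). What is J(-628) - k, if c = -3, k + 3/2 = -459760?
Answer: 927075/2 ≈ 4.6354e+5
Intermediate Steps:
k = -919523/2 (k = -3/2 - 459760 = -919523/2 ≈ -4.5976e+5)
J(x) = 8 - 6*x (J(x) = 8 - 3*(x + x) = 8 - 6*x)
J(-628) - k = (8 - 6*(-628)) - 1*(-919523/2) = (8 + 3768) + 919523/2 = 3776 + 919523/2 = 927075/2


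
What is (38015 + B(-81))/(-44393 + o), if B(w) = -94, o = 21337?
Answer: -37921/23056 ≈ -1.6447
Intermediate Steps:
(38015 + B(-81))/(-44393 + o) = (38015 - 94)/(-44393 + 21337) = 37921/(-23056) = 37921*(-1/23056) = -37921/23056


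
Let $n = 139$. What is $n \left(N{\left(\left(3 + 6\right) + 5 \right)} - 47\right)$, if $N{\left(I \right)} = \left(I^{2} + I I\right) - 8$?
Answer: $46843$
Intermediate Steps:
$N{\left(I \right)} = -8 + 2 I^{2}$ ($N{\left(I \right)} = \left(I^{2} + I^{2}\right) - 8 = 2 I^{2} - 8 = -8 + 2 I^{2}$)
$n \left(N{\left(\left(3 + 6\right) + 5 \right)} - 47\right) = 139 \left(\left(-8 + 2 \left(\left(3 + 6\right) + 5\right)^{2}\right) - 47\right) = 139 \left(\left(-8 + 2 \left(9 + 5\right)^{2}\right) - 47\right) = 139 \left(\left(-8 + 2 \cdot 14^{2}\right) - 47\right) = 139 \left(\left(-8 + 2 \cdot 196\right) - 47\right) = 139 \left(\left(-8 + 392\right) - 47\right) = 139 \left(384 - 47\right) = 139 \cdot 337 = 46843$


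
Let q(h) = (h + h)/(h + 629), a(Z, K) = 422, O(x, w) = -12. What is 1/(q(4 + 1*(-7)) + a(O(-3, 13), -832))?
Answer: 313/132083 ≈ 0.0023697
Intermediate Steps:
q(h) = 2*h/(629 + h) (q(h) = (2*h)/(629 + h) = 2*h/(629 + h))
1/(q(4 + 1*(-7)) + a(O(-3, 13), -832)) = 1/(2*(4 + 1*(-7))/(629 + (4 + 1*(-7))) + 422) = 1/(2*(4 - 7)/(629 + (4 - 7)) + 422) = 1/(2*(-3)/(629 - 3) + 422) = 1/(2*(-3)/626 + 422) = 1/(2*(-3)*(1/626) + 422) = 1/(-3/313 + 422) = 1/(132083/313) = 313/132083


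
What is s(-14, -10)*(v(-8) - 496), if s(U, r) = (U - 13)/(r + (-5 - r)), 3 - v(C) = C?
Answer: -2619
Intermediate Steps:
v(C) = 3 - C
s(U, r) = 13/5 - U/5 (s(U, r) = (-13 + U)/(-5) = (-13 + U)*(-⅕) = 13/5 - U/5)
s(-14, -10)*(v(-8) - 496) = (13/5 - ⅕*(-14))*((3 - 1*(-8)) - 496) = (13/5 + 14/5)*((3 + 8) - 496) = 27*(11 - 496)/5 = (27/5)*(-485) = -2619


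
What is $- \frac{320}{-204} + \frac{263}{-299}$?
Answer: $\frac{10507}{15249} \approx 0.68903$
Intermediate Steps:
$- \frac{320}{-204} + \frac{263}{-299} = \left(-320\right) \left(- \frac{1}{204}\right) + 263 \left(- \frac{1}{299}\right) = \frac{80}{51} - \frac{263}{299} = \frac{10507}{15249}$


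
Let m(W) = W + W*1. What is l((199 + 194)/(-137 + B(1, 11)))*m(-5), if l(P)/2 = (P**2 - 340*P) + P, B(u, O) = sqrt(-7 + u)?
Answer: 23580*(-15612 + 113*I*sqrt(6))/(137 - I*sqrt(6))**2 ≈ -19607.0 - 353.51*I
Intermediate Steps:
m(W) = 2*W (m(W) = W + W = 2*W)
l(P) = -678*P + 2*P**2 (l(P) = 2*((P**2 - 340*P) + P) = 2*(P**2 - 339*P) = -678*P + 2*P**2)
l((199 + 194)/(-137 + B(1, 11)))*m(-5) = (2*((199 + 194)/(-137 + sqrt(-7 + 1)))*(-339 + (199 + 194)/(-137 + sqrt(-7 + 1))))*(2*(-5)) = (2*(393/(-137 + sqrt(-6)))*(-339 + 393/(-137 + sqrt(-6))))*(-10) = (2*(393/(-137 + I*sqrt(6)))*(-339 + 393/(-137 + I*sqrt(6))))*(-10) = (786*(-339 + 393/(-137 + I*sqrt(6)))/(-137 + I*sqrt(6)))*(-10) = -7860*(-339 + 393/(-137 + I*sqrt(6)))/(-137 + I*sqrt(6))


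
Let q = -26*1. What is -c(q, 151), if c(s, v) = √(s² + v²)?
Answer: -√23477 ≈ -153.22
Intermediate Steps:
q = -26
-c(q, 151) = -√((-26)² + 151²) = -√(676 + 22801) = -√23477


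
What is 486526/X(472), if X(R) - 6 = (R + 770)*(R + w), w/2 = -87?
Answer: 243263/185061 ≈ 1.3145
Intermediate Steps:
w = -174 (w = 2*(-87) = -174)
X(R) = 6 + (-174 + R)*(770 + R) (X(R) = 6 + (R + 770)*(R - 174) = 6 + (770 + R)*(-174 + R) = 6 + (-174 + R)*(770 + R))
486526/X(472) = 486526/(-133974 + 472² + 596*472) = 486526/(-133974 + 222784 + 281312) = 486526/370122 = 486526*(1/370122) = 243263/185061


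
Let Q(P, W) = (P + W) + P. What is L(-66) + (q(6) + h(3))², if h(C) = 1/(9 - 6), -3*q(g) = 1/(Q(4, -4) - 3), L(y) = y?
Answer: -66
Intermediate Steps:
Q(P, W) = W + 2*P
q(g) = -⅓ (q(g) = -1/(3*((-4 + 2*4) - 3)) = -1/(3*((-4 + 8) - 3)) = -1/(3*(4 - 3)) = -⅓/1 = -⅓*1 = -⅓)
h(C) = ⅓ (h(C) = 1/3 = ⅓)
L(-66) + (q(6) + h(3))² = -66 + (-⅓ + ⅓)² = -66 + 0² = -66 + 0 = -66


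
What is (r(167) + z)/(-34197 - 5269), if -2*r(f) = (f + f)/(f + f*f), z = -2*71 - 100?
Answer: 40657/6630288 ≈ 0.0061320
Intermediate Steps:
z = -242 (z = -142 - 100 = -242)
r(f) = -f/(f + f**2) (r(f) = -(f + f)/(2*(f + f*f)) = -2*f/(2*(f + f**2)) = -f/(f + f**2))
(r(167) + z)/(-34197 - 5269) = (-1/(1 + 167) - 242)/(-34197 - 5269) = (-1/168 - 242)/(-39466) = (-1*1/168 - 242)*(-1/39466) = (-1/168 - 242)*(-1/39466) = -40657/168*(-1/39466) = 40657/6630288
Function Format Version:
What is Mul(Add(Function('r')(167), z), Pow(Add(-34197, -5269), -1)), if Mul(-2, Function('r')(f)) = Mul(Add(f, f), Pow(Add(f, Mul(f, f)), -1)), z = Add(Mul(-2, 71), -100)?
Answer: Rational(40657, 6630288) ≈ 0.0061320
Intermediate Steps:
z = -242 (z = Add(-142, -100) = -242)
Function('r')(f) = Mul(-1, f, Pow(Add(f, Pow(f, 2)), -1)) (Function('r')(f) = Mul(Rational(-1, 2), Mul(Add(f, f), Pow(Add(f, Mul(f, f)), -1))) = Mul(Rational(-1, 2), Mul(Mul(2, f), Pow(Add(f, Pow(f, 2)), -1))) = Mul(Rational(-1, 2), Mul(2, f, Pow(Add(f, Pow(f, 2)), -1))) = Mul(-1, f, Pow(Add(f, Pow(f, 2)), -1)))
Mul(Add(Function('r')(167), z), Pow(Add(-34197, -5269), -1)) = Mul(Add(Mul(-1, Pow(Add(1, 167), -1)), -242), Pow(Add(-34197, -5269), -1)) = Mul(Add(Mul(-1, Pow(168, -1)), -242), Pow(-39466, -1)) = Mul(Add(Mul(-1, Rational(1, 168)), -242), Rational(-1, 39466)) = Mul(Add(Rational(-1, 168), -242), Rational(-1, 39466)) = Mul(Rational(-40657, 168), Rational(-1, 39466)) = Rational(40657, 6630288)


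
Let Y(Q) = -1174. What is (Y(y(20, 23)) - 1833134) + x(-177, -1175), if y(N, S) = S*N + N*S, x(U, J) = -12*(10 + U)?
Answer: -1832304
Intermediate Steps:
x(U, J) = -120 - 12*U
y(N, S) = 2*N*S (y(N, S) = N*S + N*S = 2*N*S)
(Y(y(20, 23)) - 1833134) + x(-177, -1175) = (-1174 - 1833134) + (-120 - 12*(-177)) = -1834308 + (-120 + 2124) = -1834308 + 2004 = -1832304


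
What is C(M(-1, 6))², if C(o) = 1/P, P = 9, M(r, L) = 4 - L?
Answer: 1/81 ≈ 0.012346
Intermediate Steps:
C(o) = ⅑ (C(o) = 1/9 = ⅑)
C(M(-1, 6))² = (⅑)² = 1/81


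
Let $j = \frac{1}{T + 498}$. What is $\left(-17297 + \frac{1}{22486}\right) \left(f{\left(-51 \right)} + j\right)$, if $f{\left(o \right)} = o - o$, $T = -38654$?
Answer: $\frac{388940341}{857975816} \approx 0.45332$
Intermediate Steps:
$f{\left(o \right)} = 0$
$j = - \frac{1}{38156}$ ($j = \frac{1}{-38654 + 498} = \frac{1}{-38156} = - \frac{1}{38156} \approx -2.6208 \cdot 10^{-5}$)
$\left(-17297 + \frac{1}{22486}\right) \left(f{\left(-51 \right)} + j\right) = \left(-17297 + \frac{1}{22486}\right) \left(0 - \frac{1}{38156}\right) = \left(-17297 + \frac{1}{22486}\right) \left(- \frac{1}{38156}\right) = \left(- \frac{388940341}{22486}\right) \left(- \frac{1}{38156}\right) = \frac{388940341}{857975816}$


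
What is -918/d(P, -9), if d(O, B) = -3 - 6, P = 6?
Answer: 102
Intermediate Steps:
d(O, B) = -9
-918/d(P, -9) = -918/(-9) = -918*(-1/9) = 102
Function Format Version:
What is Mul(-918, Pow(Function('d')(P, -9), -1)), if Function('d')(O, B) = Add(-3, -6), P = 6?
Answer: 102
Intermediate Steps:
Function('d')(O, B) = -9
Mul(-918, Pow(Function('d')(P, -9), -1)) = Mul(-918, Pow(-9, -1)) = Mul(-918, Rational(-1, 9)) = 102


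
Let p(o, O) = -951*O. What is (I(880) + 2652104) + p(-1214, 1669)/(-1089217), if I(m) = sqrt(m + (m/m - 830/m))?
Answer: 2888718349787/1089217 + 3*sqrt(189310)/44 ≈ 2.6521e+6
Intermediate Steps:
I(m) = sqrt(1 + m - 830/m) (I(m) = sqrt(m + (1 - 830/m)) = sqrt(1 + m - 830/m))
(I(880) + 2652104) + p(-1214, 1669)/(-1089217) = (sqrt(1 + 880 - 830/880) + 2652104) - 951*1669/(-1089217) = (sqrt(1 + 880 - 830*1/880) + 2652104) - 1587219*(-1/1089217) = (sqrt(1 + 880 - 83/88) + 2652104) + 1587219/1089217 = (sqrt(77445/88) + 2652104) + 1587219/1089217 = (3*sqrt(189310)/44 + 2652104) + 1587219/1089217 = (2652104 + 3*sqrt(189310)/44) + 1587219/1089217 = 2888718349787/1089217 + 3*sqrt(189310)/44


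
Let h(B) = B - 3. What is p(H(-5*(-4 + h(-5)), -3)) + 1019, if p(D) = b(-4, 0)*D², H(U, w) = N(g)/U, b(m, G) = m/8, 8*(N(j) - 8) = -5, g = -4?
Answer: 469551719/460800 ≈ 1019.0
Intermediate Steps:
N(j) = 59/8 (N(j) = 8 + (⅛)*(-5) = 8 - 5/8 = 59/8)
h(B) = -3 + B
b(m, G) = m/8 (b(m, G) = m*(⅛) = m/8)
H(U, w) = 59/(8*U)
p(D) = -D²/2 (p(D) = ((⅛)*(-4))*D² = -D²/2)
p(H(-5*(-4 + h(-5)), -3)) + 1019 = -3481/(1600*(-4 + (-3 - 5))²)/2 + 1019 = -3481/(1600*(-4 - 8)²)/2 + 1019 = -(59/(8*((-5*(-12)))))²/2 + 1019 = -((59/8)/60)²/2 + 1019 = -((59/8)*(1/60))²/2 + 1019 = -(59/480)²/2 + 1019 = -½*3481/230400 + 1019 = -3481/460800 + 1019 = 469551719/460800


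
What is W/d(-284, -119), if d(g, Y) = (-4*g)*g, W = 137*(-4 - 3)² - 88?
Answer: -6625/322624 ≈ -0.020535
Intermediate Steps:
W = 6625 (W = 137*(-7)² - 88 = 137*49 - 88 = 6713 - 88 = 6625)
d(g, Y) = -4*g²
W/d(-284, -119) = 6625/((-4*(-284)²)) = 6625/((-4*80656)) = 6625/(-322624) = 6625*(-1/322624) = -6625/322624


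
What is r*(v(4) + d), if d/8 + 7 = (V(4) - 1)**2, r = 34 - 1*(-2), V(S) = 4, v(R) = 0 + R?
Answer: 720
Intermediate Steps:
v(R) = R
r = 36 (r = 34 + 2 = 36)
d = 16 (d = -56 + 8*(4 - 1)**2 = -56 + 8*3**2 = -56 + 8*9 = -56 + 72 = 16)
r*(v(4) + d) = 36*(4 + 16) = 36*20 = 720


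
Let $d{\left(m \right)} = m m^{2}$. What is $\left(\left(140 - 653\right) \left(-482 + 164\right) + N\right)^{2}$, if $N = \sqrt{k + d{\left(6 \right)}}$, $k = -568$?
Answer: $26612701604 + 1305072 i \sqrt{22} \approx 2.6613 \cdot 10^{10} + 6.1213 \cdot 10^{6} i$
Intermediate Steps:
$d{\left(m \right)} = m^{3}$
$N = 4 i \sqrt{22}$ ($N = \sqrt{-568 + 6^{3}} = \sqrt{-568 + 216} = \sqrt{-352} = 4 i \sqrt{22} \approx 18.762 i$)
$\left(\left(140 - 653\right) \left(-482 + 164\right) + N\right)^{2} = \left(\left(140 - 653\right) \left(-482 + 164\right) + 4 i \sqrt{22}\right)^{2} = \left(\left(-513\right) \left(-318\right) + 4 i \sqrt{22}\right)^{2} = \left(163134 + 4 i \sqrt{22}\right)^{2}$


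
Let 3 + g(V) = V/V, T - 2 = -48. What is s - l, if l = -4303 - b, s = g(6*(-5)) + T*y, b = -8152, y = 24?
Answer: -4955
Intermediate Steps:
T = -46 (T = 2 - 48 = -46)
g(V) = -2 (g(V) = -3 + V/V = -3 + 1 = -2)
s = -1106 (s = -2 - 46*24 = -2 - 1104 = -1106)
l = 3849 (l = -4303 - 1*(-8152) = -4303 + 8152 = 3849)
s - l = -1106 - 1*3849 = -1106 - 3849 = -4955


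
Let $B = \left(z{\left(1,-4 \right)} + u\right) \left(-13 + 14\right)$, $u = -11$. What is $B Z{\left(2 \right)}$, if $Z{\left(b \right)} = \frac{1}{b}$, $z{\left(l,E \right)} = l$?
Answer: $-5$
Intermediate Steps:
$B = -10$ ($B = \left(1 - 11\right) \left(-13 + 14\right) = \left(-10\right) 1 = -10$)
$B Z{\left(2 \right)} = - \frac{10}{2} = \left(-10\right) \frac{1}{2} = -5$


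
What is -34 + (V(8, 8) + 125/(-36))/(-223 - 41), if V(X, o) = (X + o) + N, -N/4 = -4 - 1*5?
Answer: -324883/9504 ≈ -34.184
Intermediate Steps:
N = 36 (N = -4*(-4 - 1*5) = -4*(-4 - 5) = -4*(-9) = 36)
V(X, o) = 36 + X + o (V(X, o) = (X + o) + 36 = 36 + X + o)
-34 + (V(8, 8) + 125/(-36))/(-223 - 41) = -34 + ((36 + 8 + 8) + 125/(-36))/(-223 - 41) = -34 + (52 + 125*(-1/36))/(-264) = -34 + (52 - 125/36)*(-1/264) = -34 + (1747/36)*(-1/264) = -34 - 1747/9504 = -324883/9504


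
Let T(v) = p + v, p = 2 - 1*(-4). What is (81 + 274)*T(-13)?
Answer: -2485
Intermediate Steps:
p = 6 (p = 2 + 4 = 6)
T(v) = 6 + v
(81 + 274)*T(-13) = (81 + 274)*(6 - 13) = 355*(-7) = -2485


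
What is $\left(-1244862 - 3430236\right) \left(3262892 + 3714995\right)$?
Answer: $-32622305557926$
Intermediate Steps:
$\left(-1244862 - 3430236\right) \left(3262892 + 3714995\right) = \left(-4675098\right) 6977887 = -32622305557926$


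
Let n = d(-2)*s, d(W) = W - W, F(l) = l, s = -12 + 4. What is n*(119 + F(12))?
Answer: 0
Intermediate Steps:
s = -8
d(W) = 0
n = 0 (n = 0*(-8) = 0)
n*(119 + F(12)) = 0*(119 + 12) = 0*131 = 0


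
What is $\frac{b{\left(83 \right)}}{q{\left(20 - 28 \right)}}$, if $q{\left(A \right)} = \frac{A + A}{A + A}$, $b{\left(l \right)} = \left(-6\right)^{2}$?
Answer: $36$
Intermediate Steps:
$b{\left(l \right)} = 36$
$q{\left(A \right)} = 1$ ($q{\left(A \right)} = \frac{2 A}{2 A} = 2 A \frac{1}{2 A} = 1$)
$\frac{b{\left(83 \right)}}{q{\left(20 - 28 \right)}} = \frac{36}{1} = 36 \cdot 1 = 36$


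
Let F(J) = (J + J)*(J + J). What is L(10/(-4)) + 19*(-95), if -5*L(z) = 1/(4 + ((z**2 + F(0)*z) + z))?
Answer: -279779/155 ≈ -1805.0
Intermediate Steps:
F(J) = 4*J**2 (F(J) = (2*J)*(2*J) = 4*J**2)
L(z) = -1/(5*(4 + z + z**2)) (L(z) = -1/(5*(4 + ((z**2 + (4*0**2)*z) + z))) = -1/(5*(4 + ((z**2 + (4*0)*z) + z))) = -1/(5*(4 + ((z**2 + 0*z) + z))) = -1/(5*(4 + ((z**2 + 0) + z))) = -1/(5*(4 + (z**2 + z))) = -1/(5*(4 + (z + z**2))) = -1/(5*(4 + z + z**2)))
L(10/(-4)) + 19*(-95) = -1/(20 + 5*(10/(-4)) + 5*(10/(-4))**2) + 19*(-95) = -1/(20 + 5*(10*(-1/4)) + 5*(10*(-1/4))**2) - 1805 = -1/(20 + 5*(-5/2) + 5*(-5/2)**2) - 1805 = -1/(20 - 25/2 + 5*(25/4)) - 1805 = -1/(20 - 25/2 + 125/4) - 1805 = -1/155/4 - 1805 = -1*4/155 - 1805 = -4/155 - 1805 = -279779/155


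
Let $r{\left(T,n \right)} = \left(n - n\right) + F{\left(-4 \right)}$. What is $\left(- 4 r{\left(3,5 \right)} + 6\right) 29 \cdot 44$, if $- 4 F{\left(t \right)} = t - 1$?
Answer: $1276$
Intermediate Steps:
$F{\left(t \right)} = \frac{1}{4} - \frac{t}{4}$ ($F{\left(t \right)} = - \frac{t - 1}{4} = - \frac{-1 + t}{4} = \frac{1}{4} - \frac{t}{4}$)
$r{\left(T,n \right)} = \frac{5}{4}$ ($r{\left(T,n \right)} = \left(n - n\right) + \left(\frac{1}{4} - -1\right) = 0 + \left(\frac{1}{4} + 1\right) = 0 + \frac{5}{4} = \frac{5}{4}$)
$\left(- 4 r{\left(3,5 \right)} + 6\right) 29 \cdot 44 = \left(\left(-4\right) \frac{5}{4} + 6\right) 29 \cdot 44 = \left(-5 + 6\right) 29 \cdot 44 = 1 \cdot 29 \cdot 44 = 29 \cdot 44 = 1276$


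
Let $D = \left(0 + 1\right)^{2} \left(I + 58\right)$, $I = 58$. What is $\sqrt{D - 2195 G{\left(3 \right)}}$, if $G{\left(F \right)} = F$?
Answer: $i \sqrt{6469} \approx 80.43 i$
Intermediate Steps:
$D = 116$ ($D = \left(0 + 1\right)^{2} \left(58 + 58\right) = 1^{2} \cdot 116 = 1 \cdot 116 = 116$)
$\sqrt{D - 2195 G{\left(3 \right)}} = \sqrt{116 - 6585} = \sqrt{-6469} = i \sqrt{6469}$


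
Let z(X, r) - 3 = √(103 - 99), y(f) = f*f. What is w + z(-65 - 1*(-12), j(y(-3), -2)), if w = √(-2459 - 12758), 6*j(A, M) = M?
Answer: 5 + I*√15217 ≈ 5.0 + 123.36*I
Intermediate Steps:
y(f) = f²
j(A, M) = M/6
z(X, r) = 5 (z(X, r) = 3 + √(103 - 99) = 3 + √4 = 3 + 2 = 5)
w = I*√15217 (w = √(-15217) = I*√15217 ≈ 123.36*I)
w + z(-65 - 1*(-12), j(y(-3), -2)) = I*√15217 + 5 = 5 + I*√15217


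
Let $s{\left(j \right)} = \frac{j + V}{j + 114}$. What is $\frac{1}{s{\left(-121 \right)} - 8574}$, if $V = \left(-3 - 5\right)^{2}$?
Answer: $- \frac{7}{59961} \approx -0.00011674$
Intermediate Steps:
$V = 64$ ($V = \left(-8\right)^{2} = 64$)
$s{\left(j \right)} = \frac{64 + j}{114 + j}$ ($s{\left(j \right)} = \frac{j + 64}{j + 114} = \frac{64 + j}{114 + j}$)
$\frac{1}{s{\left(-121 \right)} - 8574} = \frac{1}{\frac{64 - 121}{114 - 121} - 8574} = \frac{1}{\frac{1}{-7} \left(-57\right) - 8574} = \frac{1}{\left(- \frac{1}{7}\right) \left(-57\right) - 8574} = \frac{1}{\frac{57}{7} - 8574} = \frac{1}{- \frac{59961}{7}} = - \frac{7}{59961}$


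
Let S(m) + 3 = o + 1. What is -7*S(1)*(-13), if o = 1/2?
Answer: -273/2 ≈ -136.50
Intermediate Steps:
o = 1/2 (o = 1*(1/2) = 1/2 ≈ 0.50000)
S(m) = -3/2 (S(m) = -3 + (1/2 + 1) = -3 + 3/2 = -3/2)
-7*S(1)*(-13) = -7*(-3/2)*(-13) = (21/2)*(-13) = -273/2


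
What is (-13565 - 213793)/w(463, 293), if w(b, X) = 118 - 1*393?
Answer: 227358/275 ≈ 826.76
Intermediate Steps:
w(b, X) = -275 (w(b, X) = 118 - 393 = -275)
(-13565 - 213793)/w(463, 293) = (-13565 - 213793)/(-275) = -227358*(-1/275) = 227358/275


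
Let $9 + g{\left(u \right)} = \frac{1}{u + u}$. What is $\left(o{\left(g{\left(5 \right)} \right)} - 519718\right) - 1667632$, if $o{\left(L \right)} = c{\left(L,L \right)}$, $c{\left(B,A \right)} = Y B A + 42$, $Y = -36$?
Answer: $- \frac{54753989}{25} \approx -2.1902 \cdot 10^{6}$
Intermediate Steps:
$c{\left(B,A \right)} = 42 - 36 A B$ ($c{\left(B,A \right)} = - 36 B A + 42 = - 36 A B + 42 = 42 - 36 A B$)
$g{\left(u \right)} = -9 + \frac{1}{2 u}$ ($g{\left(u \right)} = -9 + \frac{1}{u + u} = -9 + \frac{1}{2 u}$)
$o{\left(L \right)} = 42 - 36 L^{2}$ ($o{\left(L \right)} = 42 - 36 L L = 42 - 36 L^{2}$)
$\left(o{\left(g{\left(5 \right)} \right)} - 519718\right) - 1667632 = \left(\left(42 - 36 \left(-9 + \frac{1}{2 \cdot 5}\right)^{2}\right) - 519718\right) - 1667632 = \left(\left(42 - 36 \left(-9 + \frac{1}{2} \cdot \frac{1}{5}\right)^{2}\right) - 519718\right) - 1667632 = \left(\left(42 - 36 \left(-9 + \frac{1}{10}\right)^{2}\right) - 519718\right) - 1667632 = \left(\left(42 - 36 \left(- \frac{89}{10}\right)^{2}\right) - 519718\right) - 1667632 = \left(\left(42 - \frac{71289}{25}\right) - 519718\right) - 1667632 = \left(- \frac{70239}{25} - 519718\right) - 1667632 = - \frac{13063189}{25} - 1667632 = - \frac{54753989}{25}$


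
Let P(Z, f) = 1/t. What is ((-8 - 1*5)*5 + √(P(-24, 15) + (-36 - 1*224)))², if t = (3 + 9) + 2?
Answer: (910 - I*√50946)²/196 ≈ 3965.1 - 2095.9*I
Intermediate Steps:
t = 14 (t = 12 + 2 = 14)
P(Z, f) = 1/14
((-8 - 1*5)*5 + √(P(-24, 15) + (-36 - 1*224)))² = ((-8 - 1*5)*5 + √(1/14 + (-36 - 1*224)))² = ((-8 - 5)*5 + √(1/14 + (-36 - 224)))² = (-13*5 + √(1/14 - 260))² = (-65 + √(-3639/14))² = (-65 + I*√50946/14)²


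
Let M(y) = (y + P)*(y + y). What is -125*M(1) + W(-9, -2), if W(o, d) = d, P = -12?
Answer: 2748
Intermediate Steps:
M(y) = 2*y*(-12 + y) (M(y) = (y - 12)*(y + y) = (-12 + y)*(2*y) = 2*y*(-12 + y))
-125*M(1) + W(-9, -2) = -250*(-12 + 1) - 2 = -250*(-11) - 2 = -125*(-22) - 2 = 2750 - 2 = 2748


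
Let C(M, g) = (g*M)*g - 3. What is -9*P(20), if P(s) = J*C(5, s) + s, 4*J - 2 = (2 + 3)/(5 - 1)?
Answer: -236529/16 ≈ -14783.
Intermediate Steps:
C(M, g) = -3 + M*g**2 (C(M, g) = (M*g)*g - 3 = M*g**2 - 3 = -3 + M*g**2)
J = 13/16 (J = 1/2 + ((2 + 3)/(5 - 1))/4 = 1/2 + (5/4)/4 = 1/2 + (5*(1/4))/4 = 1/2 + (1/4)*(5/4) = 1/2 + 5/16 = 13/16 ≈ 0.81250)
P(s) = -39/16 + s + 65*s**2/16 (P(s) = 13*(-3 + 5*s**2)/16 + s = (-39/16 + 65*s**2/16) + s = -39/16 + s + 65*s**2/16)
-9*P(20) = -9*(-39/16 + 20 + (65/16)*20**2) = -9*(-39/16 + 20 + (65/16)*400) = -9*(-39/16 + 20 + 1625) = -9*26281/16 = -236529/16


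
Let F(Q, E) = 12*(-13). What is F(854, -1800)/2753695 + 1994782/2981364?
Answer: 2746278063353/4104883569990 ≈ 0.66903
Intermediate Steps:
F(Q, E) = -156
F(854, -1800)/2753695 + 1994782/2981364 = -156/2753695 + 1994782/2981364 = -156*1/2753695 + 1994782*(1/2981364) = -156/2753695 + 997391/1490682 = 2746278063353/4104883569990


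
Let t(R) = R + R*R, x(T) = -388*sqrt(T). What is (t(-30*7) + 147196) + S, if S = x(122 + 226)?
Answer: 191086 - 776*sqrt(87) ≈ 1.8385e+5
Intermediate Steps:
t(R) = R + R**2
S = -776*sqrt(87) (S = -388*sqrt(122 + 226) = -776*sqrt(87) ≈ -7238.0)
(t(-30*7) + 147196) + S = ((-30*7)*(1 - 30*7) + 147196) - 776*sqrt(87) = (-210*(1 - 210) + 147196) - 776*sqrt(87) = (-210*(-209) + 147196) - 776*sqrt(87) = (43890 + 147196) - 776*sqrt(87) = 191086 - 776*sqrt(87)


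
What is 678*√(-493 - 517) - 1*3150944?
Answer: -3150944 + 678*I*√1010 ≈ -3.1509e+6 + 21547.0*I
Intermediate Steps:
678*√(-493 - 517) - 1*3150944 = 678*√(-1010) - 3150944 = 678*(I*√1010) - 3150944 = 678*I*√1010 - 3150944 = -3150944 + 678*I*√1010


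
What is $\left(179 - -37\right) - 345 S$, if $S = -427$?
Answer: $147531$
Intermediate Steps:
$\left(179 - -37\right) - 345 S = \left(179 - -37\right) - -147315 = \left(179 + 37\right) + 147315 = 216 + 147315 = 147531$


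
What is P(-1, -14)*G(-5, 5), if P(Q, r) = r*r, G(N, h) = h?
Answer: 980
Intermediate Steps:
P(Q, r) = r**2
P(-1, -14)*G(-5, 5) = (-14)**2*5 = 196*5 = 980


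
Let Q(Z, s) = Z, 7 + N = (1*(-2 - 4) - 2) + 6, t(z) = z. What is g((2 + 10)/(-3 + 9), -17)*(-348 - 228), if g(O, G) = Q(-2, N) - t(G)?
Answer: -8640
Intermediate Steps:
N = -9 (N = -7 + ((1*(-2 - 4) - 2) + 6) = -7 + ((1*(-6) - 2) + 6) = -7 + ((-6 - 2) + 6) = -7 + (-8 + 6) = -7 - 2 = -9)
g(O, G) = -2 - G
g((2 + 10)/(-3 + 9), -17)*(-348 - 228) = (-2 - 1*(-17))*(-348 - 228) = (-2 + 17)*(-576) = 15*(-576) = -8640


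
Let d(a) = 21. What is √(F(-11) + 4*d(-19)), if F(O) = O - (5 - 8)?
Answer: 2*√19 ≈ 8.7178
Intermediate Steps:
F(O) = 3 + O (F(O) = O - 1*(-3) = O + 3 = 3 + O)
√(F(-11) + 4*d(-19)) = √((3 - 11) + 4*21) = √(-8 + 84) = √76 = 2*√19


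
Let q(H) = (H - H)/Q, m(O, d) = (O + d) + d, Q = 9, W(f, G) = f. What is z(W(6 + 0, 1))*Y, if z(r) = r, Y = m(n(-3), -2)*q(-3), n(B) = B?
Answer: 0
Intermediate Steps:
m(O, d) = O + 2*d
q(H) = 0 (q(H) = (H - H)/9 = 0*(1/9) = 0)
Y = 0 (Y = (-3 + 2*(-2))*0 = (-3 - 4)*0 = -7*0 = 0)
z(W(6 + 0, 1))*Y = (6 + 0)*0 = 6*0 = 0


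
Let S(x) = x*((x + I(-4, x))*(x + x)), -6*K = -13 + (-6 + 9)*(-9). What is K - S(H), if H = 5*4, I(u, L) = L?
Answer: -95980/3 ≈ -31993.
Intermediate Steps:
K = 20/3 (K = -(-13 + (-6 + 9)*(-9))/6 = -(-13 + 3*(-9))/6 = -(-13 - 27)/6 = -⅙*(-40) = 20/3 ≈ 6.6667)
H = 20
S(x) = 4*x³ (S(x) = x*((x + x)*(x + x)) = x*((2*x)*(2*x)) = x*(4*x²) = 4*x³)
K - S(H) = 20/3 - 4*20³ = 20/3 - 4*8000 = 20/3 - 1*32000 = 20/3 - 32000 = -95980/3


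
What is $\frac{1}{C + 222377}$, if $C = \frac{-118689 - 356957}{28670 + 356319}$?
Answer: $\frac{384989}{85612223207} \approx 4.4969 \cdot 10^{-6}$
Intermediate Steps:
$C = - \frac{475646}{384989} \approx -1.2355$
$\frac{1}{C + 222377} = \frac{1}{- \frac{475646}{384989} + 222377} = \frac{1}{\frac{85612223207}{384989}} = \frac{384989}{85612223207}$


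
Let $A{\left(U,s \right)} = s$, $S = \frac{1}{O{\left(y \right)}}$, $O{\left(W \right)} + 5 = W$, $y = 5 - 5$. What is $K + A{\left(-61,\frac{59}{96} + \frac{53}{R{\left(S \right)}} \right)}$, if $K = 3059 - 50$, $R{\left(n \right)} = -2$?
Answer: $\frac{286379}{96} \approx 2983.1$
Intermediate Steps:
$y = 0$
$O{\left(W \right)} = -5 + W$
$S = - \frac{1}{5}$ ($S = \frac{1}{-5 + 0} = \frac{1}{-5} = - \frac{1}{5} \approx -0.2$)
$K = 3009$ ($K = 3059 - 50 = 3009$)
$K + A{\left(-61,\frac{59}{96} + \frac{53}{R{\left(S \right)}} \right)} = 3009 + \left(\frac{59}{96} + \frac{53}{-2}\right) = 3009 + \left(59 \cdot \frac{1}{96} + 53 \left(- \frac{1}{2}\right)\right) = 3009 + \left(\frac{59}{96} - \frac{53}{2}\right) = 3009 - \frac{2485}{96} = \frac{286379}{96}$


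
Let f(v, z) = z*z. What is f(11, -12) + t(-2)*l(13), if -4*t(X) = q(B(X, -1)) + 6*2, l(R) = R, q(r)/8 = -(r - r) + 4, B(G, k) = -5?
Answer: 1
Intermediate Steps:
q(r) = 32 (q(r) = 8*(-(r - r) + 4) = 8*(-1*0 + 4) = 8*(0 + 4) = 8*4 = 32)
f(v, z) = z²
t(X) = -11 (t(X) = -(32 + 6*2)/4 = -(32 + 12)/4 = -¼*44 = -11)
f(11, -12) + t(-2)*l(13) = (-12)² - 11*13 = 144 - 143 = 1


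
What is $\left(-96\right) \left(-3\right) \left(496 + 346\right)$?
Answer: $242496$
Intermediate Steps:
$\left(-96\right) \left(-3\right) \left(496 + 346\right) = 288 \cdot 842 = 242496$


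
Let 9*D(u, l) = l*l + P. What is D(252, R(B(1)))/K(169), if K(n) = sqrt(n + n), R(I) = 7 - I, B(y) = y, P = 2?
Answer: 19*sqrt(2)/117 ≈ 0.22966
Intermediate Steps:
D(u, l) = 2/9 + l**2/9 (D(u, l) = (l*l + 2)/9 = (l**2 + 2)/9 = (2 + l**2)/9 = 2/9 + l**2/9)
K(n) = sqrt(2)*sqrt(n) (K(n) = sqrt(2*n) = sqrt(2)*sqrt(n))
D(252, R(B(1)))/K(169) = (2/9 + (7 - 1*1)**2/9)/((sqrt(2)*sqrt(169))) = (2/9 + (7 - 1)**2/9)/((sqrt(2)*13)) = (2/9 + (1/9)*6**2)/((13*sqrt(2))) = (2/9 + (1/9)*36)*(sqrt(2)/26) = (2/9 + 4)*(sqrt(2)/26) = 38*(sqrt(2)/26)/9 = 19*sqrt(2)/117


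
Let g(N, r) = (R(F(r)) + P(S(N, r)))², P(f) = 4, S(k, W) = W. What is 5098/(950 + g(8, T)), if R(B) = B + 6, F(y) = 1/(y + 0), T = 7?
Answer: 249802/51591 ≈ 4.8420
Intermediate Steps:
F(y) = 1/y
R(B) = 6 + B
g(N, r) = (10 + 1/r)² (g(N, r) = ((6 + 1/r) + 4)² = (10 + 1/r)²)
5098/(950 + g(8, T)) = 5098/(950 + (1 + 10*7)²/7²) = 5098/(950 + (1 + 70)²/49) = 5098/(950 + (1/49)*71²) = 5098/(950 + (1/49)*5041) = 5098/(950 + 5041/49) = 5098/(51591/49) = 5098*(49/51591) = 249802/51591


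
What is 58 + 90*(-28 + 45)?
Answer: 1588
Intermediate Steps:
58 + 90*(-28 + 45) = 58 + 90*17 = 58 + 1530 = 1588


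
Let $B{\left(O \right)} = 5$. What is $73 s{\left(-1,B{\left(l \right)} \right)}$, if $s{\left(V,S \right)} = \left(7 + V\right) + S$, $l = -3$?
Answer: $803$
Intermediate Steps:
$s{\left(V,S \right)} = 7 + S + V$
$73 s{\left(-1,B{\left(l \right)} \right)} = 73 \left(7 + 5 - 1\right) = 73 \cdot 11 = 803$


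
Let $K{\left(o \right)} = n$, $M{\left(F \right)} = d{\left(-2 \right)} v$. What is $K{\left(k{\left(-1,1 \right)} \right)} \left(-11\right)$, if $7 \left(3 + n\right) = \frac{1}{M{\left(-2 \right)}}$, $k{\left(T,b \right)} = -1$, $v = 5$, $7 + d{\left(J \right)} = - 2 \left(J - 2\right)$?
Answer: $\frac{1144}{35} \approx 32.686$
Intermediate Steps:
$d{\left(J \right)} = -3 - 2 J$ ($d{\left(J \right)} = -7 - 2 \left(J - 2\right) = -7 - 2 \left(-2 + J\right) = -7 - \left(-4 + 2 J\right) = -3 - 2 J$)
$M{\left(F \right)} = 5$ ($M{\left(F \right)} = \left(-3 - -4\right) 5 = \left(-3 + 4\right) 5 = 1 \cdot 5 = 5$)
$n = - \frac{104}{35}$ ($n = -3 + \frac{1}{7 \cdot 5} = -3 + \frac{1}{7} \cdot \frac{1}{5} = -3 + \frac{1}{35} = - \frac{104}{35} \approx -2.9714$)
$K{\left(o \right)} = - \frac{104}{35}$
$K{\left(k{\left(-1,1 \right)} \right)} \left(-11\right) = \left(- \frac{104}{35}\right) \left(-11\right) = \frac{1144}{35}$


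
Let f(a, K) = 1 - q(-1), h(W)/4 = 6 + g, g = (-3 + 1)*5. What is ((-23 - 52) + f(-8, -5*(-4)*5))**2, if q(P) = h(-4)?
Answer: 3364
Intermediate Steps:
g = -10 (g = -2*5 = -10)
h(W) = -16 (h(W) = 4*(6 - 10) = 4*(-4) = -16)
q(P) = -16
f(a, K) = 17 (f(a, K) = 1 - 1*(-16) = 1 + 16 = 17)
((-23 - 52) + f(-8, -5*(-4)*5))**2 = ((-23 - 52) + 17)**2 = (-75 + 17)**2 = (-58)**2 = 3364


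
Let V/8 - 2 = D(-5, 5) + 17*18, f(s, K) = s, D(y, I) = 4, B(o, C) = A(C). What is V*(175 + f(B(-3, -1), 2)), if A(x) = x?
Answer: 434304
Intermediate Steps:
B(o, C) = C
V = 2496 (V = 16 + 8*(4 + 17*18) = 16 + 8*(4 + 306) = 16 + 8*310 = 16 + 2480 = 2496)
V*(175 + f(B(-3, -1), 2)) = 2496*(175 - 1) = 2496*174 = 434304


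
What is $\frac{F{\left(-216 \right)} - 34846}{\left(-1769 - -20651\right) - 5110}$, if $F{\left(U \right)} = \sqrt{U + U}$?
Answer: $- \frac{17423}{6886} + \frac{3 i \sqrt{3}}{3443} \approx -2.5302 + 0.0015092 i$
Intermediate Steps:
$F{\left(U \right)} = \sqrt{2} \sqrt{U}$ ($F{\left(U \right)} = \sqrt{2 U} = \sqrt{2} \sqrt{U}$)
$\frac{F{\left(-216 \right)} - 34846}{\left(-1769 - -20651\right) - 5110} = \frac{\sqrt{2} \sqrt{-216} - 34846}{\left(-1769 - -20651\right) - 5110} = \frac{\sqrt{2} \cdot 6 i \sqrt{6} - 34846}{\left(-1769 + 20651\right) - 5110} = \frac{12 i \sqrt{3} - 34846}{18882 - 5110} = \frac{-34846 + 12 i \sqrt{3}}{13772} = \left(-34846 + 12 i \sqrt{3}\right) \frac{1}{13772} = - \frac{17423}{6886} + \frac{3 i \sqrt{3}}{3443}$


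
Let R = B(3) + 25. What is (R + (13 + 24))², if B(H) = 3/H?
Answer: 3969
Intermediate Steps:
R = 26 (R = 3/3 + 25 = 3*(⅓) + 25 = 1 + 25 = 26)
(R + (13 + 24))² = (26 + (13 + 24))² = (26 + 37)² = 63² = 3969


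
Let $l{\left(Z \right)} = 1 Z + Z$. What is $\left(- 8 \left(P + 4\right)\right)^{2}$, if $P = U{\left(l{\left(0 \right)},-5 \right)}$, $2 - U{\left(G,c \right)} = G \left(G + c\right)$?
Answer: $2304$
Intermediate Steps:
$l{\left(Z \right)} = 2 Z$ ($l{\left(Z \right)} = Z + Z = 2 Z$)
$U{\left(G,c \right)} = 2 - G \left(G + c\right)$
$P = 2$ ($P = 2 - \left(2 \cdot 0\right)^{2} - 2 \cdot 0 \left(-5\right) = 2 - 0^{2} - 0 \left(-5\right) = 2 - 0 + 0 = 2 + 0 + 0 = 2$)
$\left(- 8 \left(P + 4\right)\right)^{2} = \left(- 8 \left(2 + 4\right)\right)^{2} = \left(\left(-8\right) 6\right)^{2} = \left(-48\right)^{2} = 2304$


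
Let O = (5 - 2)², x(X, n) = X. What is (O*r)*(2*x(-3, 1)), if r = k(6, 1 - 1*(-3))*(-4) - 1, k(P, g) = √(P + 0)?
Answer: 54 + 216*√6 ≈ 583.09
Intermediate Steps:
O = 9 (O = 3² = 9)
k(P, g) = √P
r = -1 - 4*√6 (r = √6*(-4) - 1 = -4*√6 - 1 = -1 - 4*√6 ≈ -10.798)
(O*r)*(2*x(-3, 1)) = (9*(-1 - 4*√6))*(2*(-3)) = (-9 - 36*√6)*(-6) = 54 + 216*√6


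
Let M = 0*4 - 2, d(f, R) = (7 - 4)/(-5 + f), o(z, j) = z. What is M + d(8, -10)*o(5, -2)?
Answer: 3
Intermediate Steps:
d(f, R) = 3/(-5 + f)
M = -2 (M = 0 - 2 = -2)
M + d(8, -10)*o(5, -2) = -2 + (3/(-5 + 8))*5 = -2 + (3/3)*5 = -2 + (3*(1/3))*5 = -2 + 1*5 = -2 + 5 = 3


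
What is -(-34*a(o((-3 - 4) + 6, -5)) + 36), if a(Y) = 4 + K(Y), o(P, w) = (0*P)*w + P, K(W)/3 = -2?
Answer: -104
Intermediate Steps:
K(W) = -6 (K(W) = 3*(-2) = -6)
o(P, w) = P (o(P, w) = 0*w + P = 0 + P = P)
a(Y) = -2 (a(Y) = 4 - 6 = -2)
-(-34*a(o((-3 - 4) + 6, -5)) + 36) = -(-34*(-2) + 36) = -(68 + 36) = -1*104 = -104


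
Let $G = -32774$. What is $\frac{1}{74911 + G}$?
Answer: $\frac{1}{42137} \approx 2.3732 \cdot 10^{-5}$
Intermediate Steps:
$\frac{1}{74911 + G} = \frac{1}{74911 - 32774} = \frac{1}{42137}$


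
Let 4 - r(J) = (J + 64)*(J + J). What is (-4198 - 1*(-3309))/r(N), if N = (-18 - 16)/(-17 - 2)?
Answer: 320929/83556 ≈ 3.8409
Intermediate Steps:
N = 34/19 (N = -34/(-19) = -34*(-1/19) = 34/19 ≈ 1.7895)
r(J) = 4 - 2*J*(64 + J) (r(J) = 4 - (J + 64)*(J + J) = 4 - (64 + J)*2*J = 4 - 2*J*(64 + J))
(-4198 - 1*(-3309))/r(N) = (-4198 - 1*(-3309))/(4 - 128*34/19 - 2*(34/19)²) = (-4198 + 3309)/(4 - 4352/19 - 2*1156/361) = -889/(4 - 4352/19 - 2312/361) = -889/(-83556/361) = -889*(-361/83556) = 320929/83556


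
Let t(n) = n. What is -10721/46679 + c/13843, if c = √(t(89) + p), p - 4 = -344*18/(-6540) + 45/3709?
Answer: -10721/46679 + 3*√42658166552530/27982309415 ≈ -0.22897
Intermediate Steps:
p = 10023989/2021405 (p = 4 + (-344*18/(-6540) + 45/3709) = 4 + (-6192*(-1/6540) + 45*(1/3709)) = 4 + (516/545 + 45/3709) = 4 + 1938369/2021405 = 10023989/2021405 ≈ 4.9589)
c = 3*√42658166552530/2021405 (c = √(89 + 10023989/2021405) = √(189929034/2021405) = 3*√42658166552530/2021405 ≈ 9.6932)
-10721/46679 + c/13843 = -10721/46679 + (3*√42658166552530/2021405)/13843 = -10721*1/46679 + (3*√42658166552530/2021405)*(1/13843) = -10721/46679 + 3*√42658166552530/27982309415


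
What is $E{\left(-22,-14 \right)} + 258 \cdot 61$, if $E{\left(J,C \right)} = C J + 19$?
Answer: $16065$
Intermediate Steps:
$E{\left(J,C \right)} = 19 + C J$
$E{\left(-22,-14 \right)} + 258 \cdot 61 = \left(19 - -308\right) + 258 \cdot 61 = \left(19 + 308\right) + 15738 = 327 + 15738 = 16065$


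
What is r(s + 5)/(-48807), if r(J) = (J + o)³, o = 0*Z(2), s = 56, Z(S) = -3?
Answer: -226981/48807 ≈ -4.6506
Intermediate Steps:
o = 0 (o = 0*(-3) = 0)
r(J) = J³ (r(J) = (J + 0)³ = J³)
r(s + 5)/(-48807) = (56 + 5)³/(-48807) = 61³*(-1/48807) = 226981*(-1/48807) = -226981/48807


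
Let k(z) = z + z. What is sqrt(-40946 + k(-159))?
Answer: 4*I*sqrt(2579) ≈ 203.14*I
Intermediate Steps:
k(z) = 2*z
sqrt(-40946 + k(-159)) = sqrt(-40946 + 2*(-159)) = sqrt(-40946 - 318) = sqrt(-41264) = 4*I*sqrt(2579)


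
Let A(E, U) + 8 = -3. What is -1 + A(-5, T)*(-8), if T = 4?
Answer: 87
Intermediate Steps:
A(E, U) = -11 (A(E, U) = -8 - 3 = -11)
-1 + A(-5, T)*(-8) = -1 - 11*(-8) = -1 + 88 = 87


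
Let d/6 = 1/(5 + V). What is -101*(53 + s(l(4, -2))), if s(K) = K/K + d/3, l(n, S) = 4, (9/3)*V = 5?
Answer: -54843/10 ≈ -5484.3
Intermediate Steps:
V = 5/3 (V = (1/3)*5 = 5/3 ≈ 1.6667)
d = 9/10 (d = 6/(5 + 5/3) = 6/(20/3) = 6*(3/20) = 9/10 ≈ 0.90000)
s(K) = 13/10 (s(K) = K/K + (9/10)/3 = 1 + (9/10)*(1/3) = 1 + 3/10 = 13/10)
-101*(53 + s(l(4, -2))) = -101*(53 + 13/10) = -101*543/10 = -54843/10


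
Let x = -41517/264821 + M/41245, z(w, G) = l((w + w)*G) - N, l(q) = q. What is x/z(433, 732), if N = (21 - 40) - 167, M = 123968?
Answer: 31116961063/6925962129060210 ≈ 4.4928e-6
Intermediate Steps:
N = -186 (N = -19 - 167 = -186)
z(w, G) = 186 + 2*G*w (z(w, G) = (w + w)*G - 1*(-186) = (2*w)*G + 186 = 2*G*w + 186 = 186 + 2*G*w)
x = 31116961063/10922542145 (x = -41517/264821 + 123968/41245 = 31116961063/10922542145 ≈ 2.8489)
x/z(433, 732) = 31116961063/(10922542145*(186 + 2*732*433)) = 31116961063/(10922542145*(186 + 633912)) = (31116961063/10922542145)/634098 = (31116961063/10922542145)*(1/634098) = 31116961063/6925962129060210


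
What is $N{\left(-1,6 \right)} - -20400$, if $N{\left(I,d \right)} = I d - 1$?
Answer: $20393$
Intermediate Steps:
$N{\left(I,d \right)} = -1 + I d$ ($N{\left(I,d \right)} = I d - 1 = -1 + I d$)
$N{\left(-1,6 \right)} - -20400 = \left(-1 - 6\right) - -20400 = \left(-1 - 6\right) + 20400 = -7 + 20400 = 20393$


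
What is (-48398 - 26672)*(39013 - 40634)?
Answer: 121688470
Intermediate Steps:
(-48398 - 26672)*(39013 - 40634) = -75070*(-1621) = 121688470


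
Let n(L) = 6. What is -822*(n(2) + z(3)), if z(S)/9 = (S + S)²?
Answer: -271260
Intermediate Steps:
z(S) = 36*S² (z(S) = 9*(S + S)² = 9*(2*S)² = 9*(4*S²) = 36*S²)
-822*(n(2) + z(3)) = -822*(6 + 36*3²) = -822*(6 + 36*9) = -822*(6 + 324) = -822*330 = -271260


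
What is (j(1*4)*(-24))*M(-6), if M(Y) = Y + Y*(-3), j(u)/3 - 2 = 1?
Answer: -2592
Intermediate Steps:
j(u) = 9 (j(u) = 6 + 3*1 = 6 + 3 = 9)
M(Y) = -2*Y (M(Y) = Y - 3*Y = -2*Y)
(j(1*4)*(-24))*M(-6) = (9*(-24))*(-2*(-6)) = -216*12 = -2592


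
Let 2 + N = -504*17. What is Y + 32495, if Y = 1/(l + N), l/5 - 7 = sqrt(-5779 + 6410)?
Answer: 473325092843/14566090 - sqrt(631)/14566090 ≈ 32495.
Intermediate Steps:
l = 35 + 5*sqrt(631) (l = 35 + 5*sqrt(-5779 + 6410) = 35 + 5*sqrt(631) ≈ 160.60)
N = -8570 (N = -2 - 504*17 = -2 - 8568 = -8570)
Y = 1/(-8535 + 5*sqrt(631)) (Y = 1/((35 + 5*sqrt(631)) - 8570) = 1/(-8535 + 5*sqrt(631)) ≈ -0.00011891)
Y + 32495 = (-1707/14566090 - sqrt(631)/14566090) + 32495 = 473325092843/14566090 - sqrt(631)/14566090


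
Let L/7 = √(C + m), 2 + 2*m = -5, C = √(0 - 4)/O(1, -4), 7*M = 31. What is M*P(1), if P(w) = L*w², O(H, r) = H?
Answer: 31*√(-14 + 8*I)/2 ≈ 15.975 + 60.156*I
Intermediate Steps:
M = 31/7 (M = (⅐)*31 = 31/7 ≈ 4.4286)
C = 2*I (C = √(0 - 4)/1 = √(-4)*1 = (2*I)*1 = 2*I ≈ 2.0*I)
m = -7/2 (m = -1 + (½)*(-5) = -1 - 5/2 = -7/2 ≈ -3.5000)
L = 7*√(-7/2 + 2*I) (L = 7*√(2*I - 7/2) = 7*√(-7/2 + 2*I) ≈ 3.6073 + 13.584*I)
P(w) = 7*w²*√(-14 + 8*I)/2 (P(w) = (7*√(-14 + 8*I)/2)*w² = 7*w²*√(-14 + 8*I)/2)
M*P(1) = 31*((7/2)*1²*√(-14 + 8*I))/7 = 31*((7/2)*1*√(-14 + 8*I))/7 = 31*(7*√(-14 + 8*I)/2)/7 = 31*√(-14 + 8*I)/2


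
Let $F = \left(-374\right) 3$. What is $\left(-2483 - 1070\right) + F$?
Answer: $-4675$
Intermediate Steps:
$F = -1122$
$\left(-2483 - 1070\right) + F = \left(-2483 - 1070\right) - 1122 = -3553 - 1122 = -4675$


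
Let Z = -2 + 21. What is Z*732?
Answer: 13908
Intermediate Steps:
Z = 19
Z*732 = 19*732 = 13908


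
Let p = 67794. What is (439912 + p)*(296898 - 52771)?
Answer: 123944742662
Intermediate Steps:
(439912 + p)*(296898 - 52771) = (439912 + 67794)*(296898 - 52771) = 507706*244127 = 123944742662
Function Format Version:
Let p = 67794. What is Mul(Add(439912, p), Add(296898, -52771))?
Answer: 123944742662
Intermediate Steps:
Mul(Add(439912, p), Add(296898, -52771)) = Mul(Add(439912, 67794), Add(296898, -52771)) = Mul(507706, 244127) = 123944742662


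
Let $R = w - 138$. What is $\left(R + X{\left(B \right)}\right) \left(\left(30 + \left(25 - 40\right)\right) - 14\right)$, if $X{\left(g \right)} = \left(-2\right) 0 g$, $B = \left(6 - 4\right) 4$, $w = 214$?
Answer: $76$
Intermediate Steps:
$B = 8$ ($B = 2 \cdot 4 = 8$)
$R = 76$ ($R = 214 - 138 = 76$)
$X{\left(g \right)} = 0$ ($X{\left(g \right)} = 0 g = 0$)
$\left(R + X{\left(B \right)}\right) \left(\left(30 + \left(25 - 40\right)\right) - 14\right) = \left(76 + 0\right) \left(\left(30 + \left(25 - 40\right)\right) - 14\right) = 76 \left(\left(30 - 15\right) - 14\right) = 76 \left(15 - 14\right) = 76 \cdot 1 = 76$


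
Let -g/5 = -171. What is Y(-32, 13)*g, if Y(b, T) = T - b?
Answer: 38475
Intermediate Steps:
g = 855 (g = -5*(-171) = 855)
Y(-32, 13)*g = (13 - 1*(-32))*855 = (13 + 32)*855 = 45*855 = 38475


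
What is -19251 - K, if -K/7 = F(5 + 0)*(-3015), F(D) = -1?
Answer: 1854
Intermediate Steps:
K = -21105 (K = -(-7)*(-3015) = -7*3015 = -21105)
-19251 - K = -19251 - 1*(-21105) = -19251 + 21105 = 1854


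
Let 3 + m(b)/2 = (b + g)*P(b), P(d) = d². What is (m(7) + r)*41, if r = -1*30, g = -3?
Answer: 14596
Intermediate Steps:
m(b) = -6 + 2*b²*(-3 + b) (m(b) = -6 + 2*((b - 3)*b²) = -6 + 2*((-3 + b)*b²) = -6 + 2*(b²*(-3 + b)) = -6 + 2*b²*(-3 + b))
r = -30
(m(7) + r)*41 = ((-6 - 6*7² + 2*7³) - 30)*41 = ((-6 - 6*49 + 2*343) - 30)*41 = ((-6 - 294 + 686) - 30)*41 = (386 - 30)*41 = 356*41 = 14596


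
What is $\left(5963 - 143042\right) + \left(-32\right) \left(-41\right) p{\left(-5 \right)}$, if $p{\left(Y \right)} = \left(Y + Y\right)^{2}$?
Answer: $-5879$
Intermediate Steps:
$p{\left(Y \right)} = 4 Y^{2}$ ($p{\left(Y \right)} = \left(2 Y\right)^{2} = 4 Y^{2}$)
$\left(5963 - 143042\right) + \left(-32\right) \left(-41\right) p{\left(-5 \right)} = \left(5963 - 143042\right) + \left(-32\right) \left(-41\right) 4 \left(-5\right)^{2} = \left(5963 - 143042\right) + 1312 \cdot 4 \cdot 25 = -137079 + 1312 \cdot 100 = -137079 + 131200 = -5879$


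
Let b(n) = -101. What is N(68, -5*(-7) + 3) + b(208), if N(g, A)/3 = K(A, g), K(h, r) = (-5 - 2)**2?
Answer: 46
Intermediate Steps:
K(h, r) = 49 (K(h, r) = (-7)**2 = 49)
N(g, A) = 147 (N(g, A) = 3*49 = 147)
N(68, -5*(-7) + 3) + b(208) = 147 - 101 = 46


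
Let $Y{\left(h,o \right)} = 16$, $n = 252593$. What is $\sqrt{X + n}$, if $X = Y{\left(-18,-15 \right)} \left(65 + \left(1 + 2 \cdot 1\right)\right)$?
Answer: $\sqrt{253681} \approx 503.67$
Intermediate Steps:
$X = 1088$ ($X = 16 \left(65 + \left(1 + 2 \cdot 1\right)\right) = 16 \left(65 + \left(1 + 2\right)\right) = 16 \left(65 + 3\right) = 16 \cdot 68 = 1088$)
$\sqrt{X + n} = \sqrt{1088 + 252593} = \sqrt{253681}$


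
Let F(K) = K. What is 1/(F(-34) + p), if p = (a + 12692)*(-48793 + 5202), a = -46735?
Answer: 1/1483968379 ≈ 6.7387e-10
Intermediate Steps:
p = 1483968413 (p = (-46735 + 12692)*(-48793 + 5202) = -34043*(-43591) = 1483968413)
1/(F(-34) + p) = 1/(-34 + 1483968413) = 1/1483968379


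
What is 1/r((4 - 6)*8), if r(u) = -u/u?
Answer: -1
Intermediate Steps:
r(u) = -1 (r(u) = -1*1 = -1)
1/r((4 - 6)*8) = 1/(-1) = -1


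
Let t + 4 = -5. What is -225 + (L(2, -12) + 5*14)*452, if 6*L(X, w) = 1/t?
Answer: 847979/27 ≈ 31407.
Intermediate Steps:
t = -9 (t = -4 - 5 = -9)
L(X, w) = -1/54 (L(X, w) = (⅙)/(-9) = (⅙)*(-⅑) = -1/54)
-225 + (L(2, -12) + 5*14)*452 = -225 + (-1/54 + 5*14)*452 = -225 + (-1/54 + 70)*452 = -225 + (3779/54)*452 = -225 + 854054/27 = 847979/27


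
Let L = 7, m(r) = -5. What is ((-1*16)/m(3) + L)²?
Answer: 2601/25 ≈ 104.04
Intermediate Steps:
((-1*16)/m(3) + L)² = (-1*16/(-5) + 7)² = (-16*(-⅕) + 7)² = (16/5 + 7)² = (51/5)² = 2601/25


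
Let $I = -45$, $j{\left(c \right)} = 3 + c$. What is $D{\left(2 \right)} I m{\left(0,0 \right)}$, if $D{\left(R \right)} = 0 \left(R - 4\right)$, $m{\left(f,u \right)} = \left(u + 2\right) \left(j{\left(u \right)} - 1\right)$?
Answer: $0$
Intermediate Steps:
$m{\left(f,u \right)} = \left(2 + u\right)^{2}$ ($m{\left(f,u \right)} = \left(u + 2\right) \left(\left(3 + u\right) - 1\right) = \left(2 + u\right) \left(2 + u\right) = \left(2 + u\right)^{2}$)
$D{\left(R \right)} = 0$ ($D{\left(R \right)} = 0 \left(-4 + R\right) = 0$)
$D{\left(2 \right)} I m{\left(0,0 \right)} = 0 \left(-45\right) \left(4 + 0 + 0 \left(3 + 0\right)\right) = 0 \left(4 + 0 + 0 \cdot 3\right) = 0 \left(4 + 0 + 0\right) = 0 \cdot 4 = 0$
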